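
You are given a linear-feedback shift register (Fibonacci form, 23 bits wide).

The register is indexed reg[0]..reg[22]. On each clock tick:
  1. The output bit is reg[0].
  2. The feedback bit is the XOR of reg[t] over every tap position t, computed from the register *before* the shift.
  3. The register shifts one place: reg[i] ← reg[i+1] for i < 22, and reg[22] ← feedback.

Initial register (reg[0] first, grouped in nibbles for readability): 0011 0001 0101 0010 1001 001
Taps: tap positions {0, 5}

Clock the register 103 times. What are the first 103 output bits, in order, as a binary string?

k : reg_k → out_k, fb_k
0: 00110001010100101001001 → 0, fb=0
1: 01100010101001010010010 → 0, fb=0
2: 11000101010010100100100 → 1, fb=0
3: 10001010100101001001000 → 1, fb=1
4: 00010101001010010010001 → 0, fb=1
5: 00101010010100100100011 → 0, fb=0
6: 01010100101001001000110 → 0, fb=1
7: 10101001010010010001101 → 1, fb=1
8: 01010010100100100011011 → 0, fb=0
9: 10100101001001000110110 → 1, fb=0
10: 01001010010010001101100 → 0, fb=0
11: 10010100100100011011000 → 1, fb=0
12: 00101001001000110110000 → 0, fb=0
13: 01010010010001101100000 → 0, fb=0
14: 10100100100011011000000 → 1, fb=0
15: 01001001000110110000000 → 0, fb=0
16: 10010010001101100000000 → 1, fb=1
17: 00100100011011000000001 → 0, fb=1
18: 01001000110110000000011 → 0, fb=0
19: 10010001101100000000110 → 1, fb=1
20: 00100011011000000001101 → 0, fb=0
21: 01000110110000000011010 → 0, fb=1
22: 10001101100000000110101 → 1, fb=0
23: 00011011000000001101010 → 0, fb=0
24: 00110110000000011010100 → 0, fb=1
25: 01101100000000110101001 → 0, fb=1
26: 11011000000001101010011 → 1, fb=1
27: 10110000000011010100111 → 1, fb=1
28: 01100000000110101001111 → 0, fb=0
29: 11000000001101010011110 → 1, fb=1
30: 10000000011010100111101 → 1, fb=1
31: 00000000110101001111011 → 0, fb=0
32: 00000001101010011110110 → 0, fb=0
33: 00000011010100111101100 → 0, fb=0
34: 00000110101001111011000 → 0, fb=1
35: 00001101010011110110001 → 0, fb=1
36: 00011010100111101100011 → 0, fb=0
37: 00110101001111011000110 → 0, fb=1
38: 01101010011110110001101 → 0, fb=0
39: 11010100111101100011010 → 1, fb=0
40: 10101001111011000110100 → 1, fb=1
41: 01010011110110001101001 → 0, fb=0
42: 10100111101100011010010 → 1, fb=0
43: 01001111011000110100100 → 0, fb=1
44: 10011110110001101001001 → 1, fb=0
45: 00111101100011010010010 → 0, fb=1
46: 01111011000110100100101 → 0, fb=0
47: 11110110001101001001010 → 1, fb=0
48: 11101100011010010010100 → 1, fb=0
49: 11011000110100100101000 → 1, fb=1
50: 10110001101001001010001 → 1, fb=1
51: 01100011010010010100011 → 0, fb=0
52: 11000110100100101000110 → 1, fb=0
53: 10001101001001010001100 → 1, fb=0
54: 00011010010010100011000 → 0, fb=0
55: 00110100100101000110000 → 0, fb=1
56: 01101001001010001100001 → 0, fb=0
57: 11010010010100011000010 → 1, fb=1
58: 10100100101000110000101 → 1, fb=0
59: 01001001010001100001010 → 0, fb=0
60: 10010010100011000010100 → 1, fb=1
61: 00100101000110000101001 → 0, fb=1
62: 01001010001100001010011 → 0, fb=0
63: 10010100011000010100110 → 1, fb=0
64: 00101000110000101001100 → 0, fb=0
65: 01010001100001010011000 → 0, fb=0
66: 10100011000010100110000 → 1, fb=1
67: 01000110000101001100001 → 0, fb=1
68: 10001100001010011000011 → 1, fb=0
69: 00011000010100110000110 → 0, fb=0
70: 00110000101001100001100 → 0, fb=0
71: 01100001010011000011000 → 0, fb=0
72: 11000010100110000110000 → 1, fb=1
73: 10000101001100001100001 → 1, fb=0
74: 00001010011000011000010 → 0, fb=0
75: 00010100110000110000100 → 0, fb=1
76: 00101001100001100001001 → 0, fb=0
77: 01010011000011000010010 → 0, fb=0
78: 10100110000110000100100 → 1, fb=0
79: 01001100001100001001000 → 0, fb=1
80: 10011000011000010010001 → 1, fb=1
81: 00110000110000100100011 → 0, fb=0
82: 01100001100001001000110 → 0, fb=0
83: 11000011000010010001100 → 1, fb=1
84: 10000110000100100011001 → 1, fb=0
85: 00001100001001000110010 → 0, fb=1
86: 00011000010010001100101 → 0, fb=0
87: 00110000100100011001010 → 0, fb=0
88: 01100001001000110010100 → 0, fb=0
89: 11000010010001100101000 → 1, fb=1
90: 10000100100011001010001 → 1, fb=0
91: 00001001000110010100010 → 0, fb=0
92: 00010010001100101000100 → 0, fb=0
93: 00100100011001010001000 → 0, fb=1
94: 01001000110010100010001 → 0, fb=0
95: 10010001100101000100010 → 1, fb=1
96: 00100011001010001000101 → 0, fb=0
97: 01000110010100010001010 → 0, fb=1
98: 10001100101000100010101 → 1, fb=0
99: 00011001010001000101010 → 0, fb=0
100: 00110010100010001010100 → 0, fb=0
101: 01100101000100010101000 → 0, fb=1
102: 11001010001000101010001 → 1, fb=1

0011000101010010100100100011011000000001101010011110110001101001001010001100001010011000011000010010001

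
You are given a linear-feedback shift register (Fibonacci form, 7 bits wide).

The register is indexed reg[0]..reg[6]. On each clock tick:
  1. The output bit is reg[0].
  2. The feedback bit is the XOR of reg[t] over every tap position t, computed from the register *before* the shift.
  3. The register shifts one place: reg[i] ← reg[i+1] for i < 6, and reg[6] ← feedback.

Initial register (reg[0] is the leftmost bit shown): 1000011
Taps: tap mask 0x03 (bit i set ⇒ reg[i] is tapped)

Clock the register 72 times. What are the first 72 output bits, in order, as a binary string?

step | reg (before) | out | fb
   0 | 1000011 | 1 | 1
   1 | 0000111 | 0 | 0
   2 | 0001110 | 0 | 0
   3 | 0011100 | 0 | 0
   4 | 0111000 | 0 | 1
   5 | 1110001 | 1 | 0
   6 | 1100010 | 1 | 0
   7 | 1000100 | 1 | 1
   8 | 0001001 | 0 | 0
   9 | 0010010 | 0 | 0
  10 | 0100100 | 0 | 1
  11 | 1001001 | 1 | 1
  12 | 0010011 | 0 | 0
  13 | 0100110 | 0 | 1
  14 | 1001101 | 1 | 1
  15 | 0011011 | 0 | 0
  16 | 0110110 | 0 | 1
  17 | 1101101 | 1 | 0
  18 | 1011010 | 1 | 1
  19 | 0110101 | 0 | 1
  20 | 1101011 | 1 | 0
  21 | 1010110 | 1 | 1
  22 | 0101101 | 0 | 1
  23 | 1011011 | 1 | 1
  24 | 0110111 | 0 | 1
  25 | 1101111 | 1 | 0
  26 | 1011110 | 1 | 1
  27 | 0111101 | 0 | 1
  28 | 1111011 | 1 | 0
  29 | 1110110 | 1 | 0
  30 | 1101100 | 1 | 0
  31 | 1011000 | 1 | 1
  32 | 0110001 | 0 | 1
  33 | 1100011 | 1 | 0
  34 | 1000110 | 1 | 1
  35 | 0001101 | 0 | 0
  36 | 0011010 | 0 | 0
  37 | 0110100 | 0 | 1
  38 | 1101001 | 1 | 0
  39 | 1010010 | 1 | 1
  40 | 0100101 | 0 | 1
  41 | 1001011 | 1 | 1
  42 | 0010111 | 0 | 0
  43 | 0101110 | 0 | 1
  44 | 1011101 | 1 | 1
  45 | 0111011 | 0 | 1
  46 | 1110111 | 1 | 0
  47 | 1101110 | 1 | 0
  48 | 1011100 | 1 | 1
  49 | 0111001 | 0 | 1
  50 | 1110011 | 1 | 0
  51 | 1100110 | 1 | 0
  52 | 1001100 | 1 | 1
  53 | 0011001 | 0 | 0
  54 | 0110010 | 0 | 1
  55 | 1100101 | 1 | 0
  56 | 1001010 | 1 | 1
  57 | 0010101 | 0 | 0
  58 | 0101010 | 0 | 1
  59 | 1010101 | 1 | 1
  60 | 0101011 | 0 | 1
  61 | 1010111 | 1 | 1
  62 | 0101111 | 0 | 1
  63 | 1011111 | 1 | 1
  64 | 0111111 | 0 | 1
  65 | 1111111 | 1 | 0
  66 | 1111110 | 1 | 0
  67 | 1111100 | 1 | 0
  68 | 1111000 | 1 | 0
  69 | 1110000 | 1 | 0
  70 | 1100000 | 1 | 0
  71 | 1000000 | 1 | 1

100001110001001001101101011011110110001101001011101110011001010101111111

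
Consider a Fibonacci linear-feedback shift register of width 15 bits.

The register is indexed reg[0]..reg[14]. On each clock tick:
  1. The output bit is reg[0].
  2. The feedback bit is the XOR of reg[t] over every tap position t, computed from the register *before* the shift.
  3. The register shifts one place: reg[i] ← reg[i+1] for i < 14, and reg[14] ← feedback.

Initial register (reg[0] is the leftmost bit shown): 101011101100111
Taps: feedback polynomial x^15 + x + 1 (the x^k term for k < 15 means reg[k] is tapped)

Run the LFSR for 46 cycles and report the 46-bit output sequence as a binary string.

1010111011001111111001101010000001010111110000

step | reg (before) | out | fb
   0 | 101011101100111 | 1 | 1
   1 | 010111011001111 | 0 | 1
   2 | 101110110011111 | 1 | 1
   3 | 011101100111111 | 0 | 1
   4 | 111011001111111 | 1 | 0
   5 | 110110011111110 | 1 | 0
   6 | 101100111111100 | 1 | 1
   7 | 011001111111001 | 0 | 1
   8 | 110011111110011 | 1 | 0
   9 | 100111111100110 | 1 | 1
  10 | 001111111001101 | 0 | 0
  11 | 011111110011010 | 0 | 1
  12 | 111111100110101 | 1 | 0
  13 | 111111001101010 | 1 | 0
  14 | 111110011010100 | 1 | 0
  15 | 111100110101000 | 1 | 0
  16 | 111001101010000 | 1 | 0
  17 | 110011010100000 | 1 | 0
  18 | 100110101000000 | 1 | 1
  19 | 001101010000001 | 0 | 0
  20 | 011010100000010 | 0 | 1
  21 | 110101000000101 | 1 | 0
  22 | 101010000001010 | 1 | 1
  23 | 010100000010101 | 0 | 1
  24 | 101000000101011 | 1 | 1
  25 | 010000001010111 | 0 | 1
  26 | 100000010101111 | 1 | 1
  27 | 000000101011111 | 0 | 0
  28 | 000001010111110 | 0 | 0
  29 | 000010101111100 | 0 | 0
  30 | 000101011111000 | 0 | 0
  31 | 001010111110000 | 0 | 0
  32 | 010101111100000 | 0 | 1
  33 | 101011111000001 | 1 | 1
  34 | 010111110000011 | 0 | 1
  35 | 101111100000111 | 1 | 1
  36 | 011111000001111 | 0 | 1
  37 | 111110000011111 | 1 | 0
  38 | 111100000111110 | 1 | 0
  39 | 111000001111100 | 1 | 0
  40 | 110000011111000 | 1 | 0
  41 | 100000111110000 | 1 | 1
  42 | 000001111100001 | 0 | 0
  43 | 000011111000010 | 0 | 0
  44 | 000111110000100 | 0 | 0
  45 | 001111100001000 | 0 | 0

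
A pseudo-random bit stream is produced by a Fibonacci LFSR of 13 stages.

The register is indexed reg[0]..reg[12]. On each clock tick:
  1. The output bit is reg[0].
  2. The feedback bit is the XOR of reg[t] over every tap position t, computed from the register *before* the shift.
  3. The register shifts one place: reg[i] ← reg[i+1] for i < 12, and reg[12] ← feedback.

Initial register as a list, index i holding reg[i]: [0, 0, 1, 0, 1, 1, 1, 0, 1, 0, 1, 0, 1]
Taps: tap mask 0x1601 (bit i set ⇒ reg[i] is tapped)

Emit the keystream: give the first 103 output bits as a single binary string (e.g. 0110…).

0010111010101011001111100101101000011111011100010111110101011001100000110001010101000111110010101000010

tick  register→output (feedback)
  0  0010111010101→0 (0)
  1  0101110101010→0 (1)
  2  1011101010101→1 (1)
  3  0111010101011→0 (0)
  4  1110101010110→1 (0)
  5  1101010101100→1 (1)
  6  1010101011001→1 (1)
  7  0101010110011→0 (1)
  8  1010101100111→1 (1)
  9  0101011001111→0 (1)
 10  1010110011111→1 (0)
 11  0101100111110→0 (0)
 12  1011001111100→1 (1)
 13  0110011111001→0 (0)
 14  1100111110010→1 (1)
 15  1001111100101→1 (1)
 16  0011111001011→0 (0)
 17  0111110010110→0 (1)
 18  1111100101101→1 (0)
 19  1111001011010→1 (0)
 20  1110010110100→1 (0)
 21  1100101101000→1 (0)
 22  1001011010000→1 (1)
 23  0010110100001→0 (1)
 24  0101101000011→0 (1)
 25  1011010000111→1 (1)
 26  0110100001111→0 (1)
 27  1101000011111→1 (0)
 28  1010000111110→1 (1)
 29  0100001111101→0 (1)
 30  1000011111011→1 (1)
 31  0000111110111→0 (0)
 32  0001111101110→0 (0)
 33  0011111011100→0 (0)
 34  0111110111000→0 (1)
 35  1111101110001→1 (0)
 36  1111011100010→1 (1)
 37  1110111000101→1 (1)
 38  1101110001011→1 (1)
 39  1011100010111→1 (1)
 40  0111000101111→0 (1)
 41  1110001011111→1 (0)
 42  1100010111110→1 (1)
 43  1000101111101→1 (0)
 44  0001011111010→0 (1)
 45  0010111110101→0 (0)
 46  0101111101010→0 (1)
 47  1011111010101→1 (1)
 48  0111110101011→0 (0)
 49  1111101010110→1 (0)
 50  1111010101100→1 (1)
 51  1110101011001→1 (1)
 52  1101010110011→1 (0)
 53  1010101100110→1 (0)
 54  0101011001100→0 (0)
 55  1010110011000→1 (0)
 56  0101100110000→0 (0)
 57  1011001100000→1 (1)
 58  0110011000001→0 (1)
 59  1100110000011→1 (0)
 60  1001100000110→1 (0)
 61  0011000001100→0 (0)
 62  0110000011000→0 (1)
 63  1100000110001→1 (0)
 64  1000001100010→1 (1)
 65  0000011000101→0 (0)
 66  0000110001010→0 (1)
 67  0001100010101→0 (0)
 68  0011000101010→0 (1)
 69  0110001010101→0 (0)
 70  1100010101010→1 (0)
 71  1000101010100→1 (0)
 72  0001010101000→0 (1)
 73  0010101010001→0 (1)
 74  0101010100011→0 (1)
 75  1010101000111→1 (1)
 76  0101010001111→0 (1)
 77  1010100011111→1 (0)
 78  0101000111110→0 (0)
 79  1010001111100→1 (1)
 80  0100011111001→0 (0)
 81  1000111110010→1 (1)
 82  0001111100101→0 (0)
 83  0011111001010→0 (1)
 84  0111110010101→0 (0)
 85  1111100101010→1 (0)
 86  1111001010100→1 (0)
 87  1110010101000→1 (0)
 88  1100101010000→1 (1)
 89  1001010100001→1 (0)
 90  0010101000010→0 (0)
 91  0101010000100→0 (1)
 92  1010100001001→1 (1)
 93  0101000010011→0 (1)
 94  1010000100111→1 (1)
 95  0100001001111→0 (1)
 96  1000010011111→1 (0)
 97  0000100111110→0 (0)
 98  0001001111100→0 (0)
 99  0010011111000→0 (1)
100  0100111110001→0 (1)
101  1001111100011→1 (0)
102  0011111000110→0 (1)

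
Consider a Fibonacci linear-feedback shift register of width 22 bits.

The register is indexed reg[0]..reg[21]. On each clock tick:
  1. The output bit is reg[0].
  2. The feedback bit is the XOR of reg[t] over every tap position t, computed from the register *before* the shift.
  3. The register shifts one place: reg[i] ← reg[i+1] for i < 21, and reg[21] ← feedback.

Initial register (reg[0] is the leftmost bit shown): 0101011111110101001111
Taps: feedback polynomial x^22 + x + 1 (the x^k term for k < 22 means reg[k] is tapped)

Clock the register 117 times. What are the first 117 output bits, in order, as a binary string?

010101111111010100111111111000000111110100000000100000100001110000000110000110001001000000101000101001101100000111100

k : reg_k → out_k, fb_k
0: 0101011111110101001111 → 0, fb=1
1: 1010111111101010011111 → 1, fb=1
2: 0101111111010100111111 → 0, fb=1
3: 1011111110101001111111 → 1, fb=1
4: 0111111101010011111111 → 0, fb=1
5: 1111111010100111111111 → 1, fb=0
6: 1111110101001111111110 → 1, fb=0
7: 1111101010011111111100 → 1, fb=0
8: 1111010100111111111000 → 1, fb=0
9: 1110101001111111110000 → 1, fb=0
10: 1101010011111111100000 → 1, fb=0
11: 1010100111111111000000 → 1, fb=1
12: 0101001111111110000001 → 0, fb=1
13: 1010011111111100000011 → 1, fb=1
14: 0100111111111000000111 → 0, fb=1
15: 1001111111110000001111 → 1, fb=1
16: 0011111111100000011111 → 0, fb=0
17: 0111111111000000111110 → 0, fb=1
18: 1111111110000001111101 → 1, fb=0
19: 1111111100000011111010 → 1, fb=0
20: 1111111000000111110100 → 1, fb=0
21: 1111110000001111101000 → 1, fb=0
22: 1111100000011111010000 → 1, fb=0
23: 1111000000111110100000 → 1, fb=0
24: 1110000001111101000000 → 1, fb=0
25: 1100000011111010000000 → 1, fb=0
26: 1000000111110100000000 → 1, fb=1
27: 0000001111101000000001 → 0, fb=0
28: 0000011111010000000010 → 0, fb=0
29: 0000111110100000000100 → 0, fb=0
30: 0001111101000000001000 → 0, fb=0
31: 0011111010000000010000 → 0, fb=0
32: 0111110100000000100000 → 0, fb=1
33: 1111101000000001000001 → 1, fb=0
34: 1111010000000010000010 → 1, fb=0
35: 1110100000000100000100 → 1, fb=0
36: 1101000000001000001000 → 1, fb=0
37: 1010000000010000010000 → 1, fb=1
38: 0100000000100000100001 → 0, fb=1
39: 1000000001000001000011 → 1, fb=1
40: 0000000010000010000111 → 0, fb=0
41: 0000000100000100001110 → 0, fb=0
42: 0000001000001000011100 → 0, fb=0
43: 0000010000010000111000 → 0, fb=0
44: 0000100000100001110000 → 0, fb=0
45: 0001000001000011100000 → 0, fb=0
46: 0010000010000111000000 → 0, fb=0
47: 0100000100001110000000 → 0, fb=1
48: 1000001000011100000001 → 1, fb=1
49: 0000010000111000000011 → 0, fb=0
50: 0000100001110000000110 → 0, fb=0
51: 0001000011100000001100 → 0, fb=0
52: 0010000111000000011000 → 0, fb=0
53: 0100001110000000110000 → 0, fb=1
54: 1000011100000001100001 → 1, fb=1
55: 0000111000000011000011 → 0, fb=0
56: 0001110000000110000110 → 0, fb=0
57: 0011100000001100001100 → 0, fb=0
58: 0111000000011000011000 → 0, fb=1
59: 1110000000110000110001 → 1, fb=0
60: 1100000001100001100010 → 1, fb=0
61: 1000000011000011000100 → 1, fb=1
62: 0000000110000110001001 → 0, fb=0
63: 0000001100001100010010 → 0, fb=0
64: 0000011000011000100100 → 0, fb=0
65: 0000110000110001001000 → 0, fb=0
66: 0001100001100010010000 → 0, fb=0
67: 0011000011000100100000 → 0, fb=0
68: 0110000110001001000000 → 0, fb=1
69: 1100001100010010000001 → 1, fb=0
70: 1000011000100100000010 → 1, fb=1
71: 0000110001001000000101 → 0, fb=0
72: 0001100010010000001010 → 0, fb=0
73: 0011000100100000010100 → 0, fb=0
74: 0110001001000000101000 → 0, fb=1
75: 1100010010000001010001 → 1, fb=0
76: 1000100100000010100010 → 1, fb=1
77: 0001001000000101000101 → 0, fb=0
78: 0010010000001010001010 → 0, fb=0
79: 0100100000010100010100 → 0, fb=1
80: 1001000000101000101001 → 1, fb=1
81: 0010000001010001010011 → 0, fb=0
82: 0100000010100010100110 → 0, fb=1
83: 1000000101000101001101 → 1, fb=1
84: 0000001010001010011011 → 0, fb=0
85: 0000010100010100110110 → 0, fb=0
86: 0000101000101001101100 → 0, fb=0
87: 0001010001010011011000 → 0, fb=0
88: 0010100010100110110000 → 0, fb=0
89: 0101000101001101100000 → 0, fb=1
90: 1010001010011011000001 → 1, fb=1
91: 0100010100110110000011 → 0, fb=1
92: 1000101001101100000111 → 1, fb=1
93: 0001010011011000001111 → 0, fb=0
94: 0010100110110000011110 → 0, fb=0
95: 0101001101100000111100 → 0, fb=1
96: 1010011011000001111001 → 1, fb=1
97: 0100110110000011110011 → 0, fb=1
98: 1001101100000111100111 → 1, fb=1
99: 0011011000001111001111 → 0, fb=0
100: 0110110000011110011110 → 0, fb=1
101: 1101100000111100111101 → 1, fb=0
102: 1011000001111001111010 → 1, fb=1
103: 0110000011110011110101 → 0, fb=1
104: 1100000111100111101011 → 1, fb=0
105: 1000001111001111010110 → 1, fb=1
106: 0000011110011110101101 → 0, fb=0
107: 0000111100111101011010 → 0, fb=0
108: 0001111001111010110100 → 0, fb=0
109: 0011110011110101101000 → 0, fb=0
110: 0111100111101011010000 → 0, fb=1
111: 1111001111010110100001 → 1, fb=0
112: 1110011110101101000010 → 1, fb=0
113: 1100111101011010000100 → 1, fb=0
114: 1001111010110100001000 → 1, fb=1
115: 0011110101101000010001 → 0, fb=0
116: 0111101011010000100010 → 0, fb=1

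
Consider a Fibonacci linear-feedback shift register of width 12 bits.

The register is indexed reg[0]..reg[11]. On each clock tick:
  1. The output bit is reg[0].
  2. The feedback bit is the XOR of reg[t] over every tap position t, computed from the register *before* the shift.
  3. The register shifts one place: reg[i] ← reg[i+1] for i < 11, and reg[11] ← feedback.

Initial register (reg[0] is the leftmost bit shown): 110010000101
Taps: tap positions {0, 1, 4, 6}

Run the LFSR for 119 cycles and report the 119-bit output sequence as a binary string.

11001000010111001010000001111111100010011010011010010010011000001000100010110011111000010010011110001111001110101100010

tick  register→output (feedback)
  0  110010000101→1 (1)
  1  100100001011→1 (1)
  2  001000010111→0 (0)
  3  010000101110→0 (0)
  4  100001011100→1 (1)
  5  000010111001→0 (0)
  6  000101110010→0 (1)
  7  001011100101→0 (0)
  8  010111001010→0 (0)
  9  101110010100→1 (0)
 10  011100101000→0 (0)
 11  111001010000→1 (0)
 12  110010100000→1 (0)
 13  100101000000→1 (1)
 14  001010000001→0 (1)
 15  010100000011→0 (1)
 16  101000000111→1 (1)
 17  010000001111→0 (1)
 18  100000011111→1 (1)
 19  000000111111→0 (1)
 20  000001111111→0 (1)
 21  000011111111→0 (0)
 22  000111111110→0 (0)
 23  001111111100→0 (0)
 24  011111111000→0 (1)
 25  111111110001→1 (0)
 26  111111100010→1 (0)
 27  111111000100→1 (1)
 28  111110001001→1 (1)
 29  111100010011→1 (0)
 30  111000100110→1 (1)
 31  110001001101→1 (0)
 32  100010011010→1 (0)
 33  000100110100→0 (1)
 34  001001101001→0 (1)
 35  010011010011→0 (0)
 36  100110100110→1 (1)
 37  001101001101→0 (0)
 38  011010011010→0 (0)
 39  110100110100→1 (1)
 40  101001101001→1 (0)
 41  010011010010→0 (0)
 42  100110100100→1 (1)
 43  001101001001→0 (0)
 44  011010010010→0 (0)
 45  110100100100→1 (1)
 46  101001001001→1 (1)
 47  010010010011→0 (0)
 48  100100100110→1 (0)
 49  001001001100→0 (0)
 50  010010011000→0 (0)
 51  100100110000→1 (0)
 52  001001100000→0 (1)
 53  010011000001→0 (0)
 54  100110000010→1 (0)
 55  001100000100→0 (0)
 56  011000001000→0 (1)
 57  110000010001→1 (0)
 58  100000100010→1 (0)
 59  000001000100→0 (0)
 60  000010001000→0 (1)
 61  000100010001→0 (0)
 62  001000100010→0 (1)
 63  010001000101→0 (1)
 64  100010001011→1 (0)
 65  000100010110→0 (0)
 66  001000101100→0 (1)
 67  010001011001→0 (1)
 68  100010110011→1 (1)
 69  000101100111→0 (1)
 70  001011001111→0 (1)
 71  010110011111→0 (0)
 72  101100111110→1 (0)
 73  011001111100→0 (0)
 74  110011111000→1 (0)
 75  100111110000→1 (1)
 76  001111100001→0 (0)
 77  011111000010→0 (0)
 78  111110000100→1 (1)
 79  111100001001→1 (0)
 80  111000010010→1 (0)
 81  110000100100→1 (1)
 82  100001001001→1 (1)
 83  000010010011→0 (1)
 84  000100100111→0 (1)
 85  001001001111→0 (0)
 86  010010011110→0 (0)
 87  100100111100→1 (0)
 88  001001111000→0 (1)
 89  010011110001→0 (1)
 90  100111100011→1 (1)
 91  001111000111→0 (1)
 92  011110001111→0 (0)
 93  111100011110→1 (0)
 94  111000111100→1 (1)
 95  110001111001→1 (1)
 96  100011110011→1 (1)
 97  000111100111→0 (0)
 98  001111001110→0 (1)
 99  011110011101→0 (0)
100  111100111010→1 (1)
101  111001110101→1 (1)
102  110011101011→1 (0)
103  100111010110→1 (0)
104  001110101100→0 (0)
105  011101011000→0 (1)
106  111010110001→1 (0)
107  110101100010→1 (1)
108  101011000101→1 (0)
109  010110001010→0 (0)
110  101100010100→1 (1)
111  011000101001→0 (0)
112  110001010010→1 (0)
113  100010100100→1 (1)
114  000101001001→0 (0)
115  001010010010→0 (1)
116  010100100101→0 (0)
117  101001001010→1 (1)
118  010010010101→0 (0)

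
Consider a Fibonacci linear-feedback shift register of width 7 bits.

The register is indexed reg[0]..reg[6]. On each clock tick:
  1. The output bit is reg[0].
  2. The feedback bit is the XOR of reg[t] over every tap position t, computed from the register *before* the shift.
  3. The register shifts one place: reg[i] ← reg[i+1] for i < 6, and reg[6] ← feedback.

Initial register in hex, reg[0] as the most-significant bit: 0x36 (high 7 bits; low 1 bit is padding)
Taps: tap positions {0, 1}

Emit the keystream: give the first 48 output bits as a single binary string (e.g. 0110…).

step | reg (before) | out | fb
   0 | 0011011 | 0 | 0
   1 | 0110110 | 0 | 1
   2 | 1101101 | 1 | 0
   3 | 1011010 | 1 | 1
   4 | 0110101 | 0 | 1
   5 | 1101011 | 1 | 0
   6 | 1010110 | 1 | 1
   7 | 0101101 | 0 | 1
   8 | 1011011 | 1 | 1
   9 | 0110111 | 0 | 1
  10 | 1101111 | 1 | 0
  11 | 1011110 | 1 | 1
  12 | 0111101 | 0 | 1
  13 | 1111011 | 1 | 0
  14 | 1110110 | 1 | 0
  15 | 1101100 | 1 | 0
  16 | 1011000 | 1 | 1
  17 | 0110001 | 0 | 1
  18 | 1100011 | 1 | 0
  19 | 1000110 | 1 | 1
  20 | 0001101 | 0 | 0
  21 | 0011010 | 0 | 0
  22 | 0110100 | 0 | 1
  23 | 1101001 | 1 | 0
  24 | 1010010 | 1 | 1
  25 | 0100101 | 0 | 1
  26 | 1001011 | 1 | 1
  27 | 0010111 | 0 | 0
  28 | 0101110 | 0 | 1
  29 | 1011101 | 1 | 1
  30 | 0111011 | 0 | 1
  31 | 1110111 | 1 | 0
  32 | 1101110 | 1 | 0
  33 | 1011100 | 1 | 1
  34 | 0111001 | 0 | 1
  35 | 1110011 | 1 | 0
  36 | 1100110 | 1 | 0
  37 | 1001100 | 1 | 1
  38 | 0011001 | 0 | 0
  39 | 0110010 | 0 | 1
  40 | 1100101 | 1 | 0
  41 | 1001010 | 1 | 1
  42 | 0010101 | 0 | 0
  43 | 0101010 | 0 | 1
  44 | 1010101 | 1 | 1
  45 | 0101011 | 0 | 1
  46 | 1010111 | 1 | 1
  47 | 0101111 | 0 | 1

001101101011011110110001101001011101110011001010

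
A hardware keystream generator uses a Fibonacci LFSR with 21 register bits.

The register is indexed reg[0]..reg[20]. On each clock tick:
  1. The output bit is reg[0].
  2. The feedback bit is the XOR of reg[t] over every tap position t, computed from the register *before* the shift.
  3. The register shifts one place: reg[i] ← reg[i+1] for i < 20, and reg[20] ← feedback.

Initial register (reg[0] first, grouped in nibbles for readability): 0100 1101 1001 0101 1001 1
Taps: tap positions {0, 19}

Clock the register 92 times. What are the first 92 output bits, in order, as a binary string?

01001101100101011001110100100101110110100111010000100111000101100010101111001010001111101110

k : reg_k → out_k, fb_k
0: 010011011001010110011 → 0, fb=1
1: 100110110010101100111 → 1, fb=0
2: 001101100101011001110 → 0, fb=1
3: 011011001010110011101 → 0, fb=0
4: 110110010101100111010 → 1, fb=0
5: 101100101011001110100 → 1, fb=1
6: 011001010110011101001 → 0, fb=0
7: 110010101100111010010 → 1, fb=0
8: 100101011001110100100 → 1, fb=1
9: 001010110011101001001 → 0, fb=0
10: 010101100111010010010 → 0, fb=1
11: 101011001110100100101 → 1, fb=1
12: 010110011101001001011 → 0, fb=1
13: 101100111010010010111 → 1, fb=0
14: 011001110100100101110 → 0, fb=1
15: 110011101001001011101 → 1, fb=1
16: 100111010010010111011 → 1, fb=0
17: 001110100100101110110 → 0, fb=1
18: 011101001001011101101 → 0, fb=0
19: 111010010010111011010 → 1, fb=0
20: 110100100101110110100 → 1, fb=1
21: 101001001011101101001 → 1, fb=1
22: 010010010111011010011 → 0, fb=1
23: 100100101110110100111 → 1, fb=0
24: 001001011101101001110 → 0, fb=1
25: 010010111011010011101 → 0, fb=0
26: 100101110110100111010 → 1, fb=0
27: 001011101101001110100 → 0, fb=0
28: 010111011010011101000 → 0, fb=0
29: 101110110100111010000 → 1, fb=1
30: 011101101001110100001 → 0, fb=0
31: 111011010011101000010 → 1, fb=0
32: 110110100111010000100 → 1, fb=1
33: 101101001110100001001 → 1, fb=1
34: 011010011101000010011 → 0, fb=1
35: 110100111010000100111 → 1, fb=0
36: 101001110100001001110 → 1, fb=0
37: 010011101000010011100 → 0, fb=0
38: 100111010000100111000 → 1, fb=1
39: 001110100001001110001 → 0, fb=0
40: 011101000010011100010 → 0, fb=1
41: 111010000100111000101 → 1, fb=1
42: 110100001001110001011 → 1, fb=0
43: 101000010011100010110 → 1, fb=0
44: 010000100111000101100 → 0, fb=0
45: 100001001110001011000 → 1, fb=1
46: 000010011100010110001 → 0, fb=0
47: 000100111000101100010 → 0, fb=1
48: 001001110001011000101 → 0, fb=0
49: 010011100010110001010 → 0, fb=1
50: 100111000101100010101 → 1, fb=1
51: 001110001011000101011 → 0, fb=1
52: 011100010110001010111 → 0, fb=1
53: 111000101100010101111 → 1, fb=0
54: 110001011000101011110 → 1, fb=0
55: 100010110001010111100 → 1, fb=1
56: 000101100010101111001 → 0, fb=0
57: 001011000101011110010 → 0, fb=1
58: 010110001010111100101 → 0, fb=0
59: 101100010101111001010 → 1, fb=0
60: 011000101011110010100 → 0, fb=0
61: 110001010111100101000 → 1, fb=1
62: 100010101111001010001 → 1, fb=1
63: 000101011110010100011 → 0, fb=1
64: 001010111100101000111 → 0, fb=1
65: 010101111001010001111 → 0, fb=1
66: 101011110010100011111 → 1, fb=0
67: 010111100101000111110 → 0, fb=1
68: 101111001010001111101 → 1, fb=1
69: 011110010100011111011 → 0, fb=1
70: 111100101000111110111 → 1, fb=0
71: 111001010001111101110 → 1, fb=0
72: 110010100011111011100 → 1, fb=1
73: 100101000111110111001 → 1, fb=1
74: 001010001111101110011 → 0, fb=1
75: 010100011111011100111 → 0, fb=1
76: 101000111110111001111 → 1, fb=0
77: 010001111101110011110 → 0, fb=1
78: 100011111011100111101 → 1, fb=1
79: 000111110111001111011 → 0, fb=1
80: 001111101110011110111 → 0, fb=1
81: 011111011100111101111 → 0, fb=1
82: 111110111001111011111 → 1, fb=0
83: 111101110011110111110 → 1, fb=0
84: 111011100111101111100 → 1, fb=1
85: 110111001111011111001 → 1, fb=1
86: 101110011110111110011 → 1, fb=0
87: 011100111101111100110 → 0, fb=1
88: 111001111011111001101 → 1, fb=1
89: 110011110111110011011 → 1, fb=0
90: 100111101111100110110 → 1, fb=0
91: 001111011111001101100 → 0, fb=0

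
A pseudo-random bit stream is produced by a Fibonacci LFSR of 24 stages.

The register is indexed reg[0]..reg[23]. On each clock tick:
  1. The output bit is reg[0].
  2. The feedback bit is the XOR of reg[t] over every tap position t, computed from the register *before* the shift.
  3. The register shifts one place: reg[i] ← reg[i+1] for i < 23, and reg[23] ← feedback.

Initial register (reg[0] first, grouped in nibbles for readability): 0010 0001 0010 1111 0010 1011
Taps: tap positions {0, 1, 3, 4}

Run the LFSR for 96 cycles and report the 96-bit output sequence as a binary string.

step | reg (before) | out | fb
   0 | 001000010010111100101011 | 0 | 0
   1 | 010000100101111001010110 | 0 | 1
   2 | 100001001011110010101101 | 1 | 1
   3 | 000010010111100101011011 | 0 | 1
   4 | 000100101111001010110111 | 0 | 1
   5 | 001001011110010101101111 | 0 | 0
   6 | 010010111100101011011110 | 0 | 0
   7 | 100101111001010110111100 | 1 | 0
   8 | 001011110010101101111000 | 0 | 1
   9 | 010111100101011011110001 | 0 | 1
  10 | 101111001010110111100011 | 1 | 1
  11 | 011110010101101111000111 | 0 | 1
  12 | 111100101011011110001111 | 1 | 1
  13 | 111001010110111100011111 | 1 | 0
  14 | 110010101101111000111110 | 1 | 1
  15 | 100101011011110001111101 | 1 | 0
  16 | 001010110111100011111010 | 0 | 1
  17 | 010101101111000111110101 | 0 | 0
  18 | 101011011110001111101010 | 1 | 0
  19 | 010110111100011111010100 | 0 | 1
  20 | 101101111000111110101001 | 1 | 0
  21 | 011011110001111101010010 | 0 | 0
  22 | 110111100011111010100100 | 1 | 0
  23 | 101111000111110101001000 | 1 | 1
  24 | 011110001111101010010001 | 0 | 1
  25 | 111100011111010100100011 | 1 | 1
  26 | 111000111110101001000111 | 1 | 0
  27 | 110001111101010010001110 | 1 | 0
  28 | 100011111010100100011100 | 1 | 0
  29 | 000111110101001000111000 | 0 | 0
  30 | 001111101010010001110000 | 0 | 0
  31 | 011111010100100011100000 | 0 | 1
  32 | 111110101001000111000001 | 1 | 0
  33 | 111101010010001110000010 | 1 | 1
  34 | 111010100100011100000101 | 1 | 1
  35 | 110101001000111000001011 | 1 | 1
  36 | 101010010001110000010111 | 1 | 0
  37 | 010100100011100000101110 | 0 | 0
  38 | 101001000111000001011100 | 1 | 1
  39 | 010010001110000010111001 | 0 | 0
  40 | 100100011100000101110010 | 1 | 0
  41 | 001000111000001011100100 | 0 | 0
  42 | 010001110000010111001000 | 0 | 1
  43 | 100011100000101110010001 | 1 | 0
  44 | 000111000001011100100010 | 0 | 0
  45 | 001110000010111001000100 | 0 | 0
  46 | 011100000101110010001000 | 0 | 0
  47 | 111000001011100100010000 | 1 | 0
  48 | 110000010111001000100000 | 1 | 0
  49 | 100000101110010001000000 | 1 | 1
  50 | 000001011100100010000001 | 0 | 0
  51 | 000010111001000100000010 | 0 | 1
  52 | 000101110010001000000101 | 0 | 1
  53 | 001011100100010000001011 | 0 | 1
  54 | 010111001000100000010111 | 0 | 1
  55 | 101110010001000000101111 | 1 | 1
  56 | 011100100010000001011111 | 0 | 0
  57 | 111001000100000010111110 | 1 | 0
  58 | 110010001000000101111100 | 1 | 1
  59 | 100100010000001011111001 | 1 | 0
  60 | 001000100000010111110010 | 0 | 0
  61 | 010001000000101111100100 | 0 | 1
  62 | 100010000001011111001001 | 1 | 0
  63 | 000100000010111110010010 | 0 | 1
  64 | 001000000101111100100101 | 0 | 0
  65 | 010000001011111001001010 | 0 | 1
  66 | 100000010111110010010101 | 1 | 1
  67 | 000000101111100100101011 | 0 | 0
  68 | 000001011111001001010110 | 0 | 0
  69 | 000010111110010010101100 | 0 | 1
  70 | 000101111100100101011001 | 0 | 1
  71 | 001011111001001010110011 | 0 | 1
  72 | 010111110010010101100111 | 0 | 1
  73 | 101111100100101011001111 | 1 | 1
  74 | 011111001001010110011111 | 0 | 1
  75 | 111110010010101100111111 | 1 | 0
  76 | 111100100101011001111110 | 1 | 1
  77 | 111001001010110011111101 | 1 | 0
  78 | 110010010101100111111010 | 1 | 1
  79 | 100100101011001111110101 | 1 | 0
  80 | 001001010110011111101010 | 0 | 0
  81 | 010010101100111111010100 | 0 | 0
  82 | 100101011001111110101000 | 1 | 0
  83 | 001010110011111101010000 | 0 | 1
  84 | 010101100111111010100001 | 0 | 0
  85 | 101011001111110101000010 | 1 | 0
  86 | 010110011111101010000100 | 0 | 1
  87 | 101100111111010100001001 | 1 | 0
  88 | 011001111110101000010010 | 0 | 1
  89 | 110011111101010000100101 | 1 | 1
  90 | 100111111010100001001011 | 1 | 1
  91 | 001111110101000010010111 | 0 | 0
  92 | 011111101010000100101110 | 0 | 1
  93 | 111111010100001001011101 | 1 | 0
  94 | 111110101000010010111010 | 1 | 0
  95 | 111101010000100101110100 | 1 | 1

001000010010111100101011011110001111101010010001110000010111001000100000010111110010010101100111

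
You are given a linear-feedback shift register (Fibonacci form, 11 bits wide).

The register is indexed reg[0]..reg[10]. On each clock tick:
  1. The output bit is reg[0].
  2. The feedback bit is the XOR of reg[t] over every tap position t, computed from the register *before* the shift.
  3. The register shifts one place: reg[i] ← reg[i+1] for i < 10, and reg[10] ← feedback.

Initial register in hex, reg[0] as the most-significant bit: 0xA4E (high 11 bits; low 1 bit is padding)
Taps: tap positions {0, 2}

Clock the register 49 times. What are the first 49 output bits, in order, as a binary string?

1010010011100110111011111010101000100000010101000

k : reg_k → out_k, fb_k
0: 10100100111 → 1, fb=0
1: 01001001110 → 0, fb=0
2: 10010011100 → 1, fb=1
3: 00100111001 → 0, fb=1
4: 01001110011 → 0, fb=0
5: 10011100110 → 1, fb=1
6: 00111001101 → 0, fb=1
7: 01110011011 → 0, fb=1
8: 11100110111 → 1, fb=0
9: 11001101110 → 1, fb=1
10: 10011011101 → 1, fb=1
11: 00110111011 → 0, fb=1
12: 01101110111 → 0, fb=1
13: 11011101111 → 1, fb=1
14: 10111011111 → 1, fb=0
15: 01110111110 → 0, fb=1
16: 11101111101 → 1, fb=0
17: 11011111010 → 1, fb=1
18: 10111110101 → 1, fb=0
19: 01111101010 → 0, fb=1
20: 11111010101 → 1, fb=0
21: 11110101010 → 1, fb=0
22: 11101010100 → 1, fb=0
23: 11010101000 → 1, fb=1
24: 10101010001 → 1, fb=0
25: 01010100010 → 0, fb=0
26: 10101000100 → 1, fb=0
27: 01010001000 → 0, fb=0
28: 10100010000 → 1, fb=0
29: 01000100000 → 0, fb=0
30: 10001000000 → 1, fb=1
31: 00010000001 → 0, fb=0
32: 00100000010 → 0, fb=1
33: 01000000101 → 0, fb=0
34: 10000001010 → 1, fb=1
35: 00000010101 → 0, fb=0
36: 00000101010 → 0, fb=0
37: 00001010100 → 0, fb=0
38: 00010101000 → 0, fb=0
39: 00101010000 → 0, fb=1
40: 01010100001 → 0, fb=0
41: 10101000010 → 1, fb=0
42: 01010000100 → 0, fb=0
43: 10100001000 → 1, fb=0
44: 01000010000 → 0, fb=0
45: 10000100000 → 1, fb=1
46: 00001000001 → 0, fb=0
47: 00010000010 → 0, fb=0
48: 00100000100 → 0, fb=1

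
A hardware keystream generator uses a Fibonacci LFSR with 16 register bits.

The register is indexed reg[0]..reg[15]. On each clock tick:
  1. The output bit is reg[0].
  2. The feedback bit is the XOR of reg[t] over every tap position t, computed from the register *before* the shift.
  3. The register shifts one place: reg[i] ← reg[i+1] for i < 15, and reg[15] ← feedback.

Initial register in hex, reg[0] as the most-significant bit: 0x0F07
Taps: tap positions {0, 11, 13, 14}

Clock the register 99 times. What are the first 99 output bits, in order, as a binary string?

k : reg_k → out_k, fb_k
0: 0000111100000111 → 0, fb=0
1: 0001111000001110 → 0, fb=0
2: 0011110000011100 → 0, fb=0
3: 0111100000111000 → 0, fb=1
4: 1111000001110001 → 1, fb=0
5: 1110000011100010 → 1, fb=0
6: 1100000111000100 → 1, fb=0
7: 1000001110001000 → 1, fb=1
8: 0000011100010001 → 0, fb=1
9: 0000111000100011 → 0, fb=1
10: 0001110001000111 → 0, fb=0
11: 0011100010001110 → 0, fb=0
12: 0111000100011100 → 0, fb=0
13: 1110001000111000 → 1, fb=0
14: 1100010001110000 → 1, fb=0
15: 1000100011100000 → 1, fb=1
16: 0001000111000001 → 0, fb=0
17: 0010001110000010 → 0, fb=1
18: 0100011100000101 → 0, fb=1
19: 1000111000001011 → 1, fb=0
20: 0001110000010110 → 0, fb=1
21: 0011100000101101 → 0, fb=1
22: 0111000001011011 → 0, fb=0
23: 1110000010110110 → 1, fb=0
24: 1100000101101100 → 1, fb=0
25: 1000001011011000 → 1, fb=0
26: 0000010110110000 → 0, fb=1
27: 0000101101100001 → 0, fb=0
28: 0001011011000010 → 0, fb=1
29: 0010110110000101 → 0, fb=1
30: 0101101100001011 → 0, fb=1
31: 1011011000010111 → 1, fb=0
32: 0110110000101110 → 0, fb=0
33: 1101100001011100 → 1, fb=1
34: 1011000010111001 → 1, fb=0
35: 0110000101110010 → 0, fb=0
36: 1100001011100100 → 1, fb=0
37: 1000010111001000 → 1, fb=1
38: 0000101110010001 → 0, fb=1
39: 0001011100100011 → 0, fb=1
40: 0010111001000111 → 0, fb=0
41: 0101110010001110 → 0, fb=0
42: 1011100100011100 → 1, fb=1
43: 0111001000111001 → 0, fb=1
44: 1110010001110011 → 1, fb=1
45: 1100100011100111 → 1, fb=1
46: 1001000111001111 → 1, fb=1
47: 0010001110011111 → 0, fb=1
48: 0100011100111111 → 0, fb=1
49: 1000111001111111 → 1, fb=0
50: 0001110011111110 → 0, fb=1
51: 0011100111111101 → 0, fb=0
52: 0111001111111010 → 0, fb=0
53: 1110011111110100 → 1, fb=1
54: 1100111111101001 → 1, fb=1
55: 1001111111010011 → 1, fb=1
56: 0011111110100111 → 0, fb=0
57: 0111111101001110 → 0, fb=0
58: 1111111010011100 → 1, fb=1
59: 1111110100111001 → 1, fb=0
60: 1111101001110010 → 1, fb=1
61: 1111010011100101 → 1, fb=0
62: 1110100111001010 → 1, fb=0
63: 1101001110010100 → 1, fb=1
64: 1010011100101001 → 1, fb=1
65: 0100111001010011 → 0, fb=0
66: 1001110010100110 → 1, fb=1
67: 0011100101001101 → 0, fb=1
68: 0111001010011011 → 0, fb=0
69: 1110010100110110 → 1, fb=0
70: 1100101001101100 → 1, fb=0
71: 1001010011011000 → 1, fb=0
72: 0010100110110000 → 0, fb=1
73: 0101001101100001 → 0, fb=0
74: 1010011011000010 → 1, fb=0
75: 0100110110000100 → 0, fb=1
76: 1001101100001001 → 1, fb=1
77: 0011011000010011 → 0, fb=0
78: 0110110000100110 → 0, fb=0
79: 1101100001001100 → 1, fb=0
80: 1011000010011000 → 1, fb=0
81: 0110000100110000 → 0, fb=1
82: 1100001001100001 → 1, fb=1
83: 1000010011000011 → 1, fb=0
84: 0000100110000110 → 0, fb=0
85: 0001001100001100 → 0, fb=1
86: 0010011000011001 → 0, fb=1
87: 0100110000110011 → 0, fb=0
88: 1001100001100110 → 1, fb=1
89: 0011000011001101 → 0, fb=1
90: 0110000110011011 → 0, fb=0
91: 1100001100110110 → 1, fb=0
92: 1000011001101100 → 1, fb=0
93: 0000110011011000 → 0, fb=1
94: 0001100110110001 → 0, fb=1
95: 0011001101100011 → 0, fb=1
96: 0110011011000111 → 0, fb=0
97: 1100110110001110 → 1, fb=1
98: 1001101100011101 → 1, fb=1

000011110000011100010001110000010110110000101110010001110011111110100111001010011011000010011000011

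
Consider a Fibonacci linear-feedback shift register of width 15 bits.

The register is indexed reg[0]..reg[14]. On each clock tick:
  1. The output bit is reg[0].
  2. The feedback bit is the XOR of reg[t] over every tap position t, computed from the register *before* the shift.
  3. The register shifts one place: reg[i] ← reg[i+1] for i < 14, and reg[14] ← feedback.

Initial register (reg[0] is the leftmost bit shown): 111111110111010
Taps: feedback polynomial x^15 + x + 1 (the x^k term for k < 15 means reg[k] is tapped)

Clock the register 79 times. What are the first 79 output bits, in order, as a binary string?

1111111101110100000000110011100000001010100100000011111101100000100000110100001

tick  register→output (feedback)
  0  111111110111010→1 (0)
  1  111111101110100→1 (0)
  2  111111011101000→1 (0)
  3  111110111010000→1 (0)
  4  111101110100000→1 (0)
  5  111011101000000→1 (0)
  6  110111010000000→1 (0)
  7  101110100000000→1 (1)
  8  011101000000001→0 (1)
  9  111010000000011→1 (0)
 10  110100000000110→1 (0)
 11  101000000001100→1 (1)
 12  010000000011001→0 (1)
 13  100000000110011→1 (1)
 14  000000001100111→0 (0)
 15  000000011001110→0 (0)
 16  000000110011100→0 (0)
 17  000001100111000→0 (0)
 18  000011001110000→0 (0)
 19  000110011100000→0 (0)
 20  001100111000000→0 (0)
 21  011001110000000→0 (1)
 22  110011100000001→1 (0)
 23  100111000000010→1 (1)
 24  001110000000101→0 (0)
 25  011100000001010→0 (1)
 26  111000000010101→1 (0)
 27  110000000101010→1 (0)
 28  100000001010100→1 (1)
 29  000000010101001→0 (0)
 30  000000101010010→0 (0)
 31  000001010100100→0 (0)
 32  000010101001000→0 (0)
 33  000101010010000→0 (0)
 34  001010100100000→0 (0)
 35  010101001000000→0 (1)
 36  101010010000001→1 (1)
 37  010100100000011→0 (1)
 38  101001000000111→1 (1)
 39  010010000001111→0 (1)
 40  100100000011111→1 (1)
 41  001000000111111→0 (0)
 42  010000001111110→0 (1)
 43  100000011111101→1 (1)
 44  000000111111011→0 (0)
 45  000001111110110→0 (0)
 46  000011111101100→0 (0)
 47  000111111011000→0 (0)
 48  001111110110000→0 (0)
 49  011111101100000→0 (1)
 50  111111011000001→1 (0)
 51  111110110000010→1 (0)
 52  111101100000100→1 (0)
 53  111011000001000→1 (0)
 54  110110000010000→1 (0)
 55  101100000100000→1 (1)
 56  011000001000001→0 (1)
 57  110000010000011→1 (0)
 58  100000100000110→1 (1)
 59  000001000001101→0 (0)
 60  000010000011010→0 (0)
 61  000100000110100→0 (0)
 62  001000001101000→0 (0)
 63  010000011010000→0 (1)
 64  100000110100001→1 (1)
 65  000001101000011→0 (0)
 66  000011010000110→0 (0)
 67  000110100001100→0 (0)
 68  001101000011000→0 (0)
 69  011010000110000→0 (1)
 70  110100001100001→1 (0)
 71  101000011000010→1 (1)
 72  010000110000101→0 (1)
 73  100001100001011→1 (1)
 74  000011000010111→0 (0)
 75  000110000101110→0 (0)
 76  001100001011100→0 (0)
 77  011000010111000→0 (1)
 78  110000101110001→1 (0)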